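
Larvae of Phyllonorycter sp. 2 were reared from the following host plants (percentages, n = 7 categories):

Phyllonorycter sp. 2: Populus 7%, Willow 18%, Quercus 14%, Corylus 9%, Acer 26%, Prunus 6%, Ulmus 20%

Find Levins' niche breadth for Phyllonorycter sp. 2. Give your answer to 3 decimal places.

Convert percentages to proportions (divide by 100).
Σpᵢ² = 0.07² + 0.18² + 0.14² + 0.09² + 0.26² + 0.06² + 0.20² = 0.0049 + 0.0324 + 0.0196 + 0.0081 + 0.0676 + 0.0036 + 0.0400 = 0.1762
B = 1 / 0.1762 = 5.67537

5.675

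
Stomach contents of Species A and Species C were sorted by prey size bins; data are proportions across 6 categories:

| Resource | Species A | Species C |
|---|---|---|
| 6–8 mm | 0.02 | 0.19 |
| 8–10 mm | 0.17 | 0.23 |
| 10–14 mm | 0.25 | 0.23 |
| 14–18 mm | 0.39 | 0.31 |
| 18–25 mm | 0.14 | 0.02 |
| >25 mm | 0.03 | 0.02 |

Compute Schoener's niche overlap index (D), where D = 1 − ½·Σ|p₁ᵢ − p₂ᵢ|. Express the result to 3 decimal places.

Σ|p₁ᵢ − p₂ᵢ| = 0.17 + 0.06 + 0.02 + 0.08 + 0.12 + 0.01 = 0.46
D = 1 − ½ × 0.46 = 1 − 0.230 = 0.77000

0.770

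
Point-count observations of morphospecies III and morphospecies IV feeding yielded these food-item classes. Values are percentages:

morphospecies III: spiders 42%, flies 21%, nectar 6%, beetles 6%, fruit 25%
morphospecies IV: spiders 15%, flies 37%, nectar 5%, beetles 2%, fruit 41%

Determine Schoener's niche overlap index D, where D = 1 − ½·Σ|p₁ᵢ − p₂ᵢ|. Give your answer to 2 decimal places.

0.68

Convert percentages to proportions (divide by 100).
Σ|p₁ᵢ − p₂ᵢ| = 0.27 + 0.16 + 0.01 + 0.04 + 0.16 = 0.64
D = 1 − ½ × 0.64 = 1 − 0.320 = 0.6800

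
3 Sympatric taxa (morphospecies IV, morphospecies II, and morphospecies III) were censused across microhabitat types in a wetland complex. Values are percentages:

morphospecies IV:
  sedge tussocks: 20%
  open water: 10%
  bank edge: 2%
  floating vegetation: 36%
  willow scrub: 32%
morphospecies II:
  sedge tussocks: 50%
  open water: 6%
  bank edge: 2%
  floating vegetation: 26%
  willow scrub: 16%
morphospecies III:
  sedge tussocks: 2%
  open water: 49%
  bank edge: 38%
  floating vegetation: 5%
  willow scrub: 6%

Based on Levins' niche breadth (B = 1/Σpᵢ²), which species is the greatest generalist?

morphospecies IV

Convert percentages to proportions (divide by 100).
Σp_IVᵢ² = 0.20² + 0.10² + 0.02² + 0.36² + 0.32² = 0.0400 + 0.0100 + 0.0004 + 0.1296 + 0.1024 = 0.2824
B_IV = 1 / 0.2824 = 3.5411
Σp_IIᵢ² = 0.50² + 0.06² + 0.02² + 0.26² + 0.16² = 0.2500 + 0.0036 + 0.0004 + 0.0676 + 0.0256 = 0.3472
B_II = 1 / 0.3472 = 2.8802
Σp_IIIᵢ² = 0.02² + 0.49² + 0.38² + 0.05² + 0.06² = 0.0004 + 0.2401 + 0.1444 + 0.0025 + 0.0036 = 0.3910
B_III = 1 / 0.3910 = 2.5575
Highest B → broadest niche (most generalist): morphospecies IV (B = 3.54).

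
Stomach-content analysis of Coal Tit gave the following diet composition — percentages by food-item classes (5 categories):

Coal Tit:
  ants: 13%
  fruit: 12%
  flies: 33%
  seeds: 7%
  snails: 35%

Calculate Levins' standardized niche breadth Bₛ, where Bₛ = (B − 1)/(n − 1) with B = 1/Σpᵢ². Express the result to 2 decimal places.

0.68

Convert percentages to proportions (divide by 100).
Σpᵢ² = 0.13² + 0.12² + 0.33² + 0.07² + 0.35² = 0.0169 + 0.0144 + 0.1089 + 0.0049 + 0.1225 = 0.2676
B = 1 / 0.2676 = 3.7369
Bₛ = (B − 1)/(n − 1) = (3.7369 − 1)/(5 − 1) = 2.7369/4 = 0.6842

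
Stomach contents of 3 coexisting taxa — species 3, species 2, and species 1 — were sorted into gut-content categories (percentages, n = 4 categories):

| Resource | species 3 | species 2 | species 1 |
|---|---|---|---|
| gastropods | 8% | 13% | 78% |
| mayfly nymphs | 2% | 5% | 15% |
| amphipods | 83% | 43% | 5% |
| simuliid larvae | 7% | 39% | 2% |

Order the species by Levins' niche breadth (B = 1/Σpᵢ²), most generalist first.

species 2 > species 1 > species 3

Convert percentages to proportions (divide by 100).
Σp_3ᵢ² = 0.08² + 0.02² + 0.83² + 0.07² = 0.0064 + 0.0004 + 0.6889 + 0.0049 = 0.7006
B_3 = 1 / 0.7006 = 1.4273
Σp_2ᵢ² = 0.13² + 0.05² + 0.43² + 0.39² = 0.0169 + 0.0025 + 0.1849 + 0.1521 = 0.3564
B_2 = 1 / 0.3564 = 2.8058
Σp_1ᵢ² = 0.78² + 0.15² + 0.05² + 0.02² = 0.6084 + 0.0225 + 0.0025 + 0.0004 = 0.6338
B_1 = 1 / 0.6338 = 1.5778
Ranking by B (broadest → narrowest): species 2 (2.81) > species 1 (1.58) > species 3 (1.43)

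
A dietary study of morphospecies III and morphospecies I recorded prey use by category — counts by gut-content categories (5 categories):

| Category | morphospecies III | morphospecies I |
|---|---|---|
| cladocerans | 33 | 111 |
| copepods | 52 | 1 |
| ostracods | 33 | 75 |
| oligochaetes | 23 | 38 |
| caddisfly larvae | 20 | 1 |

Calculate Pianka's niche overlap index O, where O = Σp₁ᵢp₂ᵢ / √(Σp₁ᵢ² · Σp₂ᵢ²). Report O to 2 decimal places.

Proportions for morphospecies III (n=161): 33/161=0.2050, 52/161=0.3230, 33/161=0.2050, 23/161=0.1429, 20/161=0.1242
Proportions for morphospecies I (n=226): 111/226=0.4912, 1/226=0.0044, 75/226=0.3319, 38/226=0.1681, 1/226=0.0044
Σ p₁ᵢp₂ᵢ = 0.100696 + 0.001421 + 0.068040 + 0.024021 + 0.000546 = 0.194724
Σp_1ᵢ² = 0.2050² + 0.3230² + 0.2050² + 0.1429² + 0.1242² = 0.042025 + 0.104329 + 0.042025 + 0.020420 + 0.015426 = 0.224225
Σp_2ᵢ² = 0.4912² + 0.0044² + 0.3319² + 0.1681² + 0.0044² = 0.241277 + 0.000019 + 0.110158 + 0.028258 + 0.000019 = 0.379731
O = 0.194724 / √(0.224225 × 0.379731) = 0.194724 / 0.2917965 = 0.6673

0.67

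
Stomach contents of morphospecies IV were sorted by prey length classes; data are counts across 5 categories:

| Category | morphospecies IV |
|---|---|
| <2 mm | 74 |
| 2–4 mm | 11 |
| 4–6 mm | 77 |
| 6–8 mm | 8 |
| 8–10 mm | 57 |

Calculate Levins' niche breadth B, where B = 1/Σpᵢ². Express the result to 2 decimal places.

Proportions for morphospecies IV (n=227): 74/227=0.3260, 11/227=0.0485, 77/227=0.3392, 8/227=0.0352, 57/227=0.2511
Σpᵢ² = 0.3260² + 0.0485² + 0.3392² + 0.0352² + 0.2511² = 0.106276 + 0.002352 + 0.115057 + 0.001239 + 0.063051 = 0.287975
B = 1 / 0.287975 = 3.4725

3.47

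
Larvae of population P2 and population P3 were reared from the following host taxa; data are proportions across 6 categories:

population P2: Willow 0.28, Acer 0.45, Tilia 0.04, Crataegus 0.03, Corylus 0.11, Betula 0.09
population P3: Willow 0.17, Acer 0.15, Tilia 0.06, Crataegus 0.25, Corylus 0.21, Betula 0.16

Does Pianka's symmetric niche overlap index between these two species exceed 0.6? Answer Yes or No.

Σ p₁ᵢp₂ᵢ = 0.0476 + 0.0675 + 0.0024 + 0.0075 + 0.0231 + 0.0144 = 0.1625
Σp_1ᵢ² = 0.28² + 0.45² + 0.04² + 0.03² + 0.11² + 0.09² = 0.0784 + 0.2025 + 0.0016 + 0.0009 + 0.0121 + 0.0081 = 0.3036
Σp_2ᵢ² = 0.17² + 0.15² + 0.06² + 0.25² + 0.21² + 0.16² = 0.0289 + 0.0225 + 0.0036 + 0.0625 + 0.0441 + 0.0256 = 0.1872
O = 0.1625 / √(0.3036 × 0.1872) = 0.1625 / 0.23840 = 0.6816
O = 0.6816 > 0.6 → Yes.

Yes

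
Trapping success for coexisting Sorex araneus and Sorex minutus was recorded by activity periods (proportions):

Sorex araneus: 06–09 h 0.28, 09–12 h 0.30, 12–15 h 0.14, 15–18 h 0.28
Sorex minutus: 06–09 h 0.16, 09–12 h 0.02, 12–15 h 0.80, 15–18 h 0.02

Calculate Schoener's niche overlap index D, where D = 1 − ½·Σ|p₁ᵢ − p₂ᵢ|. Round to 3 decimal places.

Σ|p₁ᵢ − p₂ᵢ| = 0.12 + 0.28 + 0.66 + 0.26 = 1.32
D = 1 − ½ × 1.32 = 1 − 0.660 = 0.34000

0.340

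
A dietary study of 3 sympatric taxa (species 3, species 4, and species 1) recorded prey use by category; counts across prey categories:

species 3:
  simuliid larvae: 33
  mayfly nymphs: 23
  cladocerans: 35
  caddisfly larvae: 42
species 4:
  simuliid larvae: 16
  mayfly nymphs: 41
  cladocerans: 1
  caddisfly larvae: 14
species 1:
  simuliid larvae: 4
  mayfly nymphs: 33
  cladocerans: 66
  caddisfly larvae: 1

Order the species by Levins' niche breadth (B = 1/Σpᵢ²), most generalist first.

species 3 > species 4 > species 1

Proportions for species 3 (n=133): 33/133=0.2481, 23/133=0.1729, 35/133=0.2632, 42/133=0.3158
Proportions for species 4 (n=72): 16/72=0.2222, 41/72=0.5694, 1/72=0.0139, 14/72=0.1944
Proportions for species 1 (n=104): 4/104=0.0385, 33/104=0.3173, 66/104=0.6346, 1/104=0.0096
Σp_3ᵢ² = 0.2481² + 0.1729² + 0.2632² + 0.3158² = 0.061554 + 0.029894 + 0.069274 + 0.099730 = 0.260452
B_3 = 1 / 0.260452 = 3.8395
Σp_4ᵢ² = 0.2222² + 0.5694² + 0.0139² + 0.1944² = 0.049373 + 0.324216 + 0.000193 + 0.037791 = 0.411573
B_4 = 1 / 0.411573 = 2.4297
Σp_1ᵢ² = 0.0385² + 0.3173² + 0.6346² + 0.0096² = 0.001482 + 0.100679 + 0.402717 + 0.000092 = 0.504970
B_1 = 1 / 0.504970 = 1.9803
Ranking by B (broadest → narrowest): species 3 (3.84) > species 4 (2.43) > species 1 (1.98)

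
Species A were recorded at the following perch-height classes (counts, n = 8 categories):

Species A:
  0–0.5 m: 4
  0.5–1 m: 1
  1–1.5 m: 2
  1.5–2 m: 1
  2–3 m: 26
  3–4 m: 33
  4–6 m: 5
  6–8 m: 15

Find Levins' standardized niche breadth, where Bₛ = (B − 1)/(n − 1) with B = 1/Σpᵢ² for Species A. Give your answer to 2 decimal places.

Proportions for Species A (n=87): 4/87=0.0460, 1/87=0.0115, 2/87=0.0230, 1/87=0.0115, 26/87=0.2989, 33/87=0.3793, 5/87=0.0575, 15/87=0.1724
Σpᵢ² = 0.0460² + 0.0115² + 0.0230² + 0.0115² + 0.2989² + 0.3793² + 0.0575² + 0.1724² = 0.002116 + 0.000132 + 0.000529 + 0.000132 + 0.089341 + 0.143868 + 0.003306 + 0.029722 = 0.269146
B = 1 / 0.269146 = 3.7155
Bₛ = (B − 1)/(n − 1) = (3.7155 − 1)/(8 − 1) = 2.7155/7 = 0.3879

0.39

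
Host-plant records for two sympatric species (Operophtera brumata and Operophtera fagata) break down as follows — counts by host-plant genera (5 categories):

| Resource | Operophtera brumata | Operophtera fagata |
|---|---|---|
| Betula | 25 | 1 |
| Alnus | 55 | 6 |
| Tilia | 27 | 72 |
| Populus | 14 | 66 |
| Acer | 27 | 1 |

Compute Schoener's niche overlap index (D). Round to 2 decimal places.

0.33

Proportions for Operophtera brumata (n=148): 25/148=0.1689, 55/148=0.3716, 27/148=0.1824, 14/148=0.0946, 27/148=0.1824
Proportions for Operophtera fagata (n=146): 1/146=0.0068, 6/146=0.0411, 72/146=0.4932, 66/146=0.4521, 1/146=0.0068
Σ|p₁ᵢ − p₂ᵢ| = 0.1621 + 0.3305 + 0.3108 + 0.3575 + 0.1756 = 1.3365
D = 1 − ½ × 1.3365 = 1 − 0.66825 = 0.33175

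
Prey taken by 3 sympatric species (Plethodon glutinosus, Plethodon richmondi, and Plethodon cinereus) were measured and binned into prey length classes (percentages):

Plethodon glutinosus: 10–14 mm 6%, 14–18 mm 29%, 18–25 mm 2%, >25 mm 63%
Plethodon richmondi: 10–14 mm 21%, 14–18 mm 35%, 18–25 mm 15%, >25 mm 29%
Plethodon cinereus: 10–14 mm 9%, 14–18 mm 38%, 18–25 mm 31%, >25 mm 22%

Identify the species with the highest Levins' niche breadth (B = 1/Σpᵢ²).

Convert percentages to proportions (divide by 100).
Σp_glutᵢ² = 0.06² + 0.29² + 0.02² + 0.63² = 0.0036 + 0.0841 + 0.0004 + 0.3969 = 0.4850
B_glut = 1 / 0.4850 = 2.0619
Σp_richᵢ² = 0.21² + 0.35² + 0.15² + 0.29² = 0.0441 + 0.1225 + 0.0225 + 0.0841 = 0.2732
B_rich = 1 / 0.2732 = 3.6603
Σp_cineᵢ² = 0.09² + 0.38² + 0.31² + 0.22² = 0.0081 + 0.1444 + 0.0961 + 0.0484 = 0.2970
B_cine = 1 / 0.2970 = 3.3670
Highest B → broadest niche (most generalist): Plethodon richmondi (B = 3.66).

Plethodon richmondi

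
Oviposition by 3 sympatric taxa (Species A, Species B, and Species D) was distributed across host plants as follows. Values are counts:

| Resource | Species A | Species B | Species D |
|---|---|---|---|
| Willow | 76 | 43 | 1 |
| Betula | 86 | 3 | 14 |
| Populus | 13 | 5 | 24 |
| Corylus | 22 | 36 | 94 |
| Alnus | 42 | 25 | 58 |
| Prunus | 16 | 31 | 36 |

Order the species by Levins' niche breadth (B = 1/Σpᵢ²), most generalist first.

Species B > Species A > Species D

Proportions for Species A (n=255): 76/255=0.2980, 86/255=0.3373, 13/255=0.0510, 22/255=0.0863, 42/255=0.1647, 16/255=0.0627
Proportions for Species B (n=143): 43/143=0.3007, 3/143=0.0210, 5/143=0.0350, 36/143=0.2517, 25/143=0.1748, 31/143=0.2168
Proportions for Species D (n=227): 1/227=0.0044, 14/227=0.0617, 24/227=0.1057, 94/227=0.4141, 58/227=0.2555, 36/227=0.1586
Σp_Aᵢ² = 0.2980² + 0.3373² + 0.0510² + 0.0863² + 0.1647² + 0.0627² = 0.088804 + 0.113771 + 0.002601 + 0.007448 + 0.027126 + 0.003931 = 0.243681
B_A = 1 / 0.243681 = 4.1037
Σp_Bᵢ² = 0.3007² + 0.0210² + 0.0350² + 0.2517² + 0.1748² + 0.2168² = 0.090420 + 0.000441 + 0.001225 + 0.063353 + 0.030555 + 0.047002 = 0.232996
B_B = 1 / 0.232996 = 4.2919
Σp_Dᵢ² = 0.0044² + 0.0617² + 0.1057² + 0.4141² + 0.2555² + 0.1586² = 0.000019 + 0.003807 + 0.011172 + 0.171479 + 0.065280 + 0.025154 = 0.276911
B_D = 1 / 0.276911 = 3.6113
Ranking by B (broadest → narrowest): Species B (4.29) > Species A (4.10) > Species D (3.61)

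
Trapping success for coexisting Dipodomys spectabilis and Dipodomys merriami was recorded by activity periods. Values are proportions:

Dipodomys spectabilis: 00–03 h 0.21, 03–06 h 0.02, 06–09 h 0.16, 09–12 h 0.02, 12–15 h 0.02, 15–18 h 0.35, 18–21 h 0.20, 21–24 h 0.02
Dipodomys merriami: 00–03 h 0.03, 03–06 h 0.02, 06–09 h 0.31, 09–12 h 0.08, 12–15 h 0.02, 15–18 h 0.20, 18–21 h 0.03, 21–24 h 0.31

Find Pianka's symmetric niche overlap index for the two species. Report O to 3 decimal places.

0.592

Σ p₁ᵢp₂ᵢ = 0.0063 + 0.0004 + 0.0496 + 0.0016 + 0.0004 + 0.0700 + 0.0060 + 0.0062 = 0.1405
Σp_1ᵢ² = 0.21² + 0.02² + 0.16² + 0.02² + 0.02² + 0.35² + 0.20² + 0.02² = 0.0441 + 0.0004 + 0.0256 + 0.0004 + 0.0004 + 0.1225 + 0.0400 + 0.0004 = 0.2338
Σp_2ᵢ² = 0.03² + 0.02² + 0.31² + 0.08² + 0.02² + 0.20² + 0.03² + 0.31² = 0.0009 + 0.0004 + 0.0961 + 0.0064 + 0.0004 + 0.0400 + 0.0009 + 0.0961 = 0.2412
O = 0.1405 / √(0.2338 × 0.2412) = 0.1405 / 0.237471 = 0.59165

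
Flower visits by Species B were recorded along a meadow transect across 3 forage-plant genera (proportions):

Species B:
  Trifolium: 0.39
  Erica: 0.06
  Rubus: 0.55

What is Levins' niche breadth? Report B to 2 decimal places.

Σpᵢ² = 0.39² + 0.06² + 0.55² = 0.1521 + 0.0036 + 0.3025 = 0.4582
B = 1 / 0.4582 = 2.1825

2.18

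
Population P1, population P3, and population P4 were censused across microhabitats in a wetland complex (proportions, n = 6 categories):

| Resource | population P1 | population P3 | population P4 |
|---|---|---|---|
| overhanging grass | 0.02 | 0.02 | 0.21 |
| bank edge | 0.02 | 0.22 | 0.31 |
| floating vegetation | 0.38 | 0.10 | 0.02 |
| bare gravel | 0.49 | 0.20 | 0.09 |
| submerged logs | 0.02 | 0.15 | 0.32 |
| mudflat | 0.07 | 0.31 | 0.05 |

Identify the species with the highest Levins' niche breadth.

population P3

Σp_P1ᵢ² = 0.02² + 0.02² + 0.38² + 0.49² + 0.02² + 0.07² = 0.0004 + 0.0004 + 0.1444 + 0.2401 + 0.0004 + 0.0049 = 0.3906
B_P1 = 1 / 0.3906 = 2.5602
Σp_P3ᵢ² = 0.02² + 0.22² + 0.10² + 0.20² + 0.15² + 0.31² = 0.0004 + 0.0484 + 0.0100 + 0.0400 + 0.0225 + 0.0961 = 0.2174
B_P3 = 1 / 0.2174 = 4.5998
Σp_P4ᵢ² = 0.21² + 0.31² + 0.02² + 0.09² + 0.32² + 0.05² = 0.0441 + 0.0961 + 0.0004 + 0.0081 + 0.1024 + 0.0025 = 0.2536
B_P4 = 1 / 0.2536 = 3.9432
Highest B → broadest niche (most generalist): population P3 (B = 4.60).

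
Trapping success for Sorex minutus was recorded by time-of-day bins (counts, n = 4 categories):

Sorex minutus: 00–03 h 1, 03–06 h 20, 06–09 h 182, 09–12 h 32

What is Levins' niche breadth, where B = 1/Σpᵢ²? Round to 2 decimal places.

1.60

Proportions for Sorex minutus (n=235): 1/235=0.0043, 20/235=0.0851, 182/235=0.7745, 32/235=0.1362
Σpᵢ² = 0.0043² + 0.0851² + 0.7745² + 0.1362² = 0.000018 + 0.007242 + 0.599850 + 0.018550 = 0.625660
B = 1 / 0.625660 = 1.5983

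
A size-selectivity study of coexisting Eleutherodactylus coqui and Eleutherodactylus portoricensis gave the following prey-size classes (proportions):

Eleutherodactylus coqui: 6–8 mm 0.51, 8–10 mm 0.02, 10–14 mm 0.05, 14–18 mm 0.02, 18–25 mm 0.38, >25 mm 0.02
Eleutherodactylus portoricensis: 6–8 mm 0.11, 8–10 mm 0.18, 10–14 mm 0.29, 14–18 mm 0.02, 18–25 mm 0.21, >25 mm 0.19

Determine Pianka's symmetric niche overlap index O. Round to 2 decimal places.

Σ p₁ᵢp₂ᵢ = 0.0561 + 0.0036 + 0.0145 + 0.0004 + 0.0798 + 0.0038 = 0.1582
Σp_1ᵢ² = 0.51² + 0.02² + 0.05² + 0.02² + 0.38² + 0.02² = 0.2601 + 0.0004 + 0.0025 + 0.0004 + 0.1444 + 0.0004 = 0.4082
Σp_2ᵢ² = 0.11² + 0.18² + 0.29² + 0.02² + 0.21² + 0.19² = 0.0121 + 0.0324 + 0.0841 + 0.0004 + 0.0441 + 0.0361 = 0.2092
O = 0.1582 / √(0.4082 × 0.2092) = 0.1582 / 0.29222 = 0.5414

0.54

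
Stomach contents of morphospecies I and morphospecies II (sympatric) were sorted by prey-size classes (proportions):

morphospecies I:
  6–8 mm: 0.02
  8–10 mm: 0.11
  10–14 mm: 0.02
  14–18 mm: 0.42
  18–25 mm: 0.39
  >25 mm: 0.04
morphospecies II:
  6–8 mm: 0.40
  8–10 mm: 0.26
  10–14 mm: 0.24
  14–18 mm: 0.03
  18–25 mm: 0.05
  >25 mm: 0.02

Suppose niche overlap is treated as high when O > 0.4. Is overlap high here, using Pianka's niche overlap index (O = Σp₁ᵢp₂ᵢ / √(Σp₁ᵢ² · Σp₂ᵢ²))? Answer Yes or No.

Σ p₁ᵢp₂ᵢ = 0.0080 + 0.0286 + 0.0048 + 0.0126 + 0.0195 + 0.0008 = 0.0743
Σp_1ᵢ² = 0.02² + 0.11² + 0.02² + 0.42² + 0.39² + 0.04² = 0.0004 + 0.0121 + 0.0004 + 0.1764 + 0.1521 + 0.0016 = 0.3430
Σp_2ᵢ² = 0.40² + 0.26² + 0.24² + 0.03² + 0.05² + 0.02² = 0.1600 + 0.0676 + 0.0576 + 0.0009 + 0.0025 + 0.0004 = 0.2890
O = 0.0743 / √(0.3430 × 0.2890) = 0.0743 / 0.31484 = 0.2360
O = 0.2360 < 0.4 → No.

No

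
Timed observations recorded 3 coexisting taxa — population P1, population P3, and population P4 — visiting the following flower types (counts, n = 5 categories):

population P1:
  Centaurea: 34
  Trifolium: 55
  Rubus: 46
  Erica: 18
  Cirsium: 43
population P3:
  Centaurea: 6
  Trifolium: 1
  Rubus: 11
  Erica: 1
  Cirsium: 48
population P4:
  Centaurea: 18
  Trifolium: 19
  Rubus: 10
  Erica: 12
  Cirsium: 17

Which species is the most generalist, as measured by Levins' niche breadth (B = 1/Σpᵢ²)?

Proportions for population P1 (n=196): 34/196=0.1735, 55/196=0.2806, 46/196=0.2347, 18/196=0.0918, 43/196=0.2194
Proportions for population P3 (n=67): 6/67=0.0896, 1/67=0.0149, 11/67=0.1642, 1/67=0.0149, 48/67=0.7164
Proportions for population P4 (n=76): 18/76=0.2368, 19/76=0.2500, 10/76=0.1316, 12/76=0.1579, 17/76=0.2237
Σp_P1ᵢ² = 0.1735² + 0.2806² + 0.2347² + 0.0918² + 0.2194² = 0.030102 + 0.078736 + 0.055084 + 0.008427 + 0.048136 = 0.220485
B_P1 = 1 / 0.220485 = 4.5355
Σp_P3ᵢ² = 0.0896² + 0.0149² + 0.1642² + 0.0149² + 0.7164² = 0.008028 + 0.000222 + 0.026962 + 0.000222 + 0.513229 = 0.548663
B_P3 = 1 / 0.548663 = 1.8226
Σp_P4ᵢ² = 0.2368² + 0.2500² + 0.1316² + 0.1579² + 0.2237² = 0.056074 + 0.062500 + 0.017319 + 0.024932 + 0.050042 = 0.210867
B_P4 = 1 / 0.210867 = 4.7423
Highest B → broadest niche (most generalist): population P4 (B = 4.74).

population P4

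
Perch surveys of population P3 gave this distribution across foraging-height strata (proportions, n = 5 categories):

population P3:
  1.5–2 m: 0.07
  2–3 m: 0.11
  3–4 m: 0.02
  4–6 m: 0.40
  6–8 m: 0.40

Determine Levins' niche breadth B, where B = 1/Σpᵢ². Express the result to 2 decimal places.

Σpᵢ² = 0.07² + 0.11² + 0.02² + 0.40² + 0.40² = 0.0049 + 0.0121 + 0.0004 + 0.1600 + 0.1600 = 0.3374
B = 1 / 0.3374 = 2.9638

2.96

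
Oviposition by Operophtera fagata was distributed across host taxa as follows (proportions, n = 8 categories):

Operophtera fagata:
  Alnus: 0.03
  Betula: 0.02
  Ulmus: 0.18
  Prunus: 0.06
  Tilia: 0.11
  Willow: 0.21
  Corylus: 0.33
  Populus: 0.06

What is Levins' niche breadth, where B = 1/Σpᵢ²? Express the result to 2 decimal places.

Σpᵢ² = 0.03² + 0.02² + 0.18² + 0.06² + 0.11² + 0.21² + 0.33² + 0.06² = 0.0009 + 0.0004 + 0.0324 + 0.0036 + 0.0121 + 0.0441 + 0.1089 + 0.0036 = 0.2060
B = 1 / 0.2060 = 4.8544

4.85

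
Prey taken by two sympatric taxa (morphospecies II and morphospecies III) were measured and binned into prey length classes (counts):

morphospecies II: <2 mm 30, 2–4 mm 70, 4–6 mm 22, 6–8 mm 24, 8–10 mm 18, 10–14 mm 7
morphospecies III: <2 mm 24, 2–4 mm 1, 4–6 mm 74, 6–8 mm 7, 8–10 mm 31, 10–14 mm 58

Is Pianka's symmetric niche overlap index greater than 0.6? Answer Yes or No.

Proportions for morphospecies II (n=171): 30/171=0.1754, 70/171=0.4094, 22/171=0.1287, 24/171=0.1404, 18/171=0.1053, 7/171=0.0409
Proportions for morphospecies III (n=195): 24/195=0.1231, 1/195=0.0051, 74/195=0.3795, 7/195=0.0359, 31/195=0.1590, 58/195=0.2974
Σ p₁ᵢp₂ᵢ = 0.021592 + 0.002088 + 0.048842 + 0.005040 + 0.016743 + 0.012164 = 0.106469
Σp_1ᵢ² = 0.1754² + 0.4094² + 0.1287² + 0.1404² + 0.1053² + 0.0409² = 0.030765 + 0.167608 + 0.016564 + 0.019712 + 0.011088 + 0.001673 = 0.247410
Σp_2ᵢ² = 0.1231² + 0.0051² + 0.3795² + 0.0359² + 0.1590² + 0.2974² = 0.015154 + 0.000026 + 0.144020 + 0.001289 + 0.025281 + 0.088447 = 0.274217
O = 0.106469 / √(0.247410 × 0.274217) = 0.106469 / 0.2604689 = 0.4088
O = 0.4088 < 0.6 → No.

No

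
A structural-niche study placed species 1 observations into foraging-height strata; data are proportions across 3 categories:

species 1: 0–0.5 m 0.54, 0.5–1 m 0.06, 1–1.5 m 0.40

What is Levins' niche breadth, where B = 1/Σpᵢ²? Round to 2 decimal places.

Σpᵢ² = 0.54² + 0.06² + 0.40² = 0.2916 + 0.0036 + 0.1600 = 0.4552
B = 1 / 0.4552 = 2.1968

2.20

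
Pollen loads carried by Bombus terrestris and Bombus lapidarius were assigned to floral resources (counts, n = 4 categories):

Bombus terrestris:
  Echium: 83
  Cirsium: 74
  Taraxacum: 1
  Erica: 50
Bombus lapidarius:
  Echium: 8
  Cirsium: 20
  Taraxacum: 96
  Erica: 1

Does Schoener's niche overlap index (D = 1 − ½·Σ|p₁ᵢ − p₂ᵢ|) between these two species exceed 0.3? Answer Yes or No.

No

Proportions for Bombus terrestris (n=208): 83/208=0.3990, 74/208=0.3558, 1/208=0.0048, 50/208=0.2404
Proportions for Bombus lapidarius (n=125): 8/125=0.0640, 20/125=0.1600, 96/125=0.7680, 1/125=0.0080
Σ|p₁ᵢ − p₂ᵢ| = 0.3350 + 0.1958 + 0.7632 + 0.2324 = 1.5264
D = 1 − ½ × 1.5264 = 1 − 0.76320 = 0.23680
D = 0.23680 < 0.3 → No.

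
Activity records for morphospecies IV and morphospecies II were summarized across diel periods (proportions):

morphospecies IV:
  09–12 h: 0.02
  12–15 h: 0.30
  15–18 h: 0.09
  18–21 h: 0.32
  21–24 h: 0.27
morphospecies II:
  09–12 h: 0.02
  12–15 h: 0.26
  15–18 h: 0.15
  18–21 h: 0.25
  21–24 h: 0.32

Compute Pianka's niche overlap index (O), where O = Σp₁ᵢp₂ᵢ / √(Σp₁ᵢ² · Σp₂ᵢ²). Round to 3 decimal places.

0.977

Σ p₁ᵢp₂ᵢ = 0.0004 + 0.0780 + 0.0135 + 0.0800 + 0.0864 = 0.2583
Σp_1ᵢ² = 0.02² + 0.30² + 0.09² + 0.32² + 0.27² = 0.0004 + 0.0900 + 0.0081 + 0.1024 + 0.0729 = 0.2738
Σp_2ᵢ² = 0.02² + 0.26² + 0.15² + 0.25² + 0.32² = 0.0004 + 0.0676 + 0.0225 + 0.0625 + 0.1024 = 0.2554
O = 0.2583 / √(0.2738 × 0.2554) = 0.2583 / 0.264440 = 0.97678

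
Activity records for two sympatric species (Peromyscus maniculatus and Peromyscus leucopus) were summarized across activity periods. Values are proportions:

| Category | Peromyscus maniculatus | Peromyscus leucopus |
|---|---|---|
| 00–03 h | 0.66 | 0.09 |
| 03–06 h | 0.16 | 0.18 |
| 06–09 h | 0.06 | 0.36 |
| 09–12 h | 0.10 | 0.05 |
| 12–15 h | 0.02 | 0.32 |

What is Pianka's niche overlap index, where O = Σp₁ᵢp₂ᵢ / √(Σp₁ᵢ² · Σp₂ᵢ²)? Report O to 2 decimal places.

Σ p₁ᵢp₂ᵢ = 0.0594 + 0.0288 + 0.0216 + 0.0050 + 0.0064 = 0.1212
Σp_1ᵢ² = 0.66² + 0.16² + 0.06² + 0.10² + 0.02² = 0.4356 + 0.0256 + 0.0036 + 0.0100 + 0.0004 = 0.4752
Σp_2ᵢ² = 0.09² + 0.18² + 0.36² + 0.05² + 0.32² = 0.0081 + 0.0324 + 0.1296 + 0.0025 + 0.1024 = 0.2750
O = 0.1212 / √(0.4752 × 0.2750) = 0.1212 / 0.36150 = 0.3353

0.34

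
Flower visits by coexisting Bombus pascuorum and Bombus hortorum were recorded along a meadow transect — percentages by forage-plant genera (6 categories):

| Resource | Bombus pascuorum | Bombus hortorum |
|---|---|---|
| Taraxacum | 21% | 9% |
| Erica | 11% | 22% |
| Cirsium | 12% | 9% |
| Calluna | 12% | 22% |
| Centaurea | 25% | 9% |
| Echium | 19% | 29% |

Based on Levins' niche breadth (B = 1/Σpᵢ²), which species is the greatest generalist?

Bombus pascuorum

Convert percentages to proportions (divide by 100).
Σp_pascᵢ² = 0.21² + 0.11² + 0.12² + 0.12² + 0.25² + 0.19² = 0.0441 + 0.0121 + 0.0144 + 0.0144 + 0.0625 + 0.0361 = 0.1836
B_pasc = 1 / 0.1836 = 5.4466
Σp_hortᵢ² = 0.09² + 0.22² + 0.09² + 0.22² + 0.09² + 0.29² = 0.0081 + 0.0484 + 0.0081 + 0.0484 + 0.0081 + 0.0841 = 0.2052
B_hort = 1 / 0.2052 = 4.8733
Highest B → broadest niche (most generalist): Bombus pascuorum (B = 5.45).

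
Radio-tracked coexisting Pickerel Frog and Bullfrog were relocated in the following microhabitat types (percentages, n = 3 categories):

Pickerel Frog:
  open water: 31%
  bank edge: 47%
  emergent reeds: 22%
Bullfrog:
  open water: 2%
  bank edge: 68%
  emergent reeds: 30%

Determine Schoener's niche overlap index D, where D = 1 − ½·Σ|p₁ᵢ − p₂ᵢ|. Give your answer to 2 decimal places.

0.71

Convert percentages to proportions (divide by 100).
Σ|p₁ᵢ − p₂ᵢ| = 0.29 + 0.21 + 0.08 = 0.58
D = 1 − ½ × 0.58 = 1 − 0.290 = 0.7100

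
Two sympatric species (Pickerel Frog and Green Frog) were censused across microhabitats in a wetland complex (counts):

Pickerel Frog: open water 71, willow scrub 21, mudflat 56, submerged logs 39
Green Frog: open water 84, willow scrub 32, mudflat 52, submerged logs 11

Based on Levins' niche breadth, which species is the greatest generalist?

Proportions for Pickerel Frog (n=187): 71/187=0.3797, 21/187=0.1123, 56/187=0.2995, 39/187=0.2086
Proportions for Green Frog (n=179): 84/179=0.4693, 32/179=0.1788, 52/179=0.2905, 11/179=0.0615
Σp_Pickᵢ² = 0.3797² + 0.1123² + 0.2995² + 0.2086² = 0.144172 + 0.012611 + 0.089700 + 0.043514 = 0.289997
B_Pick = 1 / 0.289997 = 3.4483
Σp_Greeᵢ² = 0.4693² + 0.1788² + 0.2905² + 0.0615² = 0.220242 + 0.031969 + 0.084390 + 0.003782 = 0.340383
B_Gree = 1 / 0.340383 = 2.9379
Highest B → broadest niche (most generalist): Pickerel Frog (B = 3.45).

Pickerel Frog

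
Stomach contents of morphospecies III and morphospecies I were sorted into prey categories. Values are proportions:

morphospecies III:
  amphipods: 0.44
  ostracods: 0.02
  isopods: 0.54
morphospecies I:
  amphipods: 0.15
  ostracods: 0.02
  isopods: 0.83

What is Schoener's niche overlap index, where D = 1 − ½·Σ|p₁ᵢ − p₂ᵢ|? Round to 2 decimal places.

0.71

Σ|p₁ᵢ − p₂ᵢ| = 0.29 + 0.00 + 0.29 = 0.58
D = 1 − ½ × 0.58 = 1 − 0.290 = 0.7100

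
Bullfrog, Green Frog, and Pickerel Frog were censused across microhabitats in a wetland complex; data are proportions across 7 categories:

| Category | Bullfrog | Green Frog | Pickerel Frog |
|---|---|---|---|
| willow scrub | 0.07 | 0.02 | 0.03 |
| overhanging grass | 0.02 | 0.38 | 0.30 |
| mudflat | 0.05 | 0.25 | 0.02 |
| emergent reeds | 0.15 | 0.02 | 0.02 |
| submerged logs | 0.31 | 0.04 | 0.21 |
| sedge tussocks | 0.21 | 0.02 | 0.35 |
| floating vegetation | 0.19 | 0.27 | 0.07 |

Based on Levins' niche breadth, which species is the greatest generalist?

Σp_Bullᵢ² = 0.07² + 0.02² + 0.05² + 0.15² + 0.31² + 0.21² + 0.19² = 0.0049 + 0.0004 + 0.0025 + 0.0225 + 0.0961 + 0.0441 + 0.0361 = 0.2066
B_Bull = 1 / 0.2066 = 4.8403
Σp_Greeᵢ² = 0.02² + 0.38² + 0.25² + 0.02² + 0.04² + 0.02² + 0.27² = 0.0004 + 0.1444 + 0.0625 + 0.0004 + 0.0016 + 0.0004 + 0.0729 = 0.2826
B_Gree = 1 / 0.2826 = 3.5386
Σp_Pickᵢ² = 0.03² + 0.30² + 0.02² + 0.02² + 0.21² + 0.35² + 0.07² = 0.0009 + 0.0900 + 0.0004 + 0.0004 + 0.0441 + 0.1225 + 0.0049 = 0.2632
B_Pick = 1 / 0.2632 = 3.7994
Highest B → broadest niche (most generalist): Bullfrog (B = 4.84).

Bullfrog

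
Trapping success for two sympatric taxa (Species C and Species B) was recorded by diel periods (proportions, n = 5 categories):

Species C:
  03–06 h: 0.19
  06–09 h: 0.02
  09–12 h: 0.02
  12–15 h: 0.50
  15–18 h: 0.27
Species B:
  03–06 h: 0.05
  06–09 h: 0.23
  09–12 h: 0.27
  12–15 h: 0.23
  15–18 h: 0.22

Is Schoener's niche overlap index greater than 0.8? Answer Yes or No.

Σ|p₁ᵢ − p₂ᵢ| = 0.14 + 0.21 + 0.25 + 0.27 + 0.05 = 0.92
D = 1 − ½ × 0.92 = 1 − 0.460 = 0.5400
D = 0.5400 < 0.8 → No.

No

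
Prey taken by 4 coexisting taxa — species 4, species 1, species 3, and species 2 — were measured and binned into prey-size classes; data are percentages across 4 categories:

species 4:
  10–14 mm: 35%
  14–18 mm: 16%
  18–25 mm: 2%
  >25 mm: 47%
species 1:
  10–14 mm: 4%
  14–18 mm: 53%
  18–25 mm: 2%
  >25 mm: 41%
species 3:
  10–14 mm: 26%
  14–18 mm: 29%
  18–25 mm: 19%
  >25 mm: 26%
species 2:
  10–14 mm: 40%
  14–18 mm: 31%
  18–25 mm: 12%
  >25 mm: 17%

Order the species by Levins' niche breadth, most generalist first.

Convert percentages to proportions (divide by 100).
Σp_4ᵢ² = 0.35² + 0.16² + 0.02² + 0.47² = 0.1225 + 0.0256 + 0.0004 + 0.2209 = 0.3694
B_4 = 1 / 0.3694 = 2.7071
Σp_1ᵢ² = 0.04² + 0.53² + 0.02² + 0.41² = 0.0016 + 0.2809 + 0.0004 + 0.1681 = 0.4510
B_1 = 1 / 0.4510 = 2.2173
Σp_3ᵢ² = 0.26² + 0.29² + 0.19² + 0.26² = 0.0676 + 0.0841 + 0.0361 + 0.0676 = 0.2554
B_3 = 1 / 0.2554 = 3.9154
Σp_2ᵢ² = 0.40² + 0.31² + 0.12² + 0.17² = 0.1600 + 0.0961 + 0.0144 + 0.0289 = 0.2994
B_2 = 1 / 0.2994 = 3.3400
Ranking by B (broadest → narrowest): species 3 (3.92) > species 2 (3.34) > species 4 (2.71) > species 1 (2.22)

species 3 > species 2 > species 4 > species 1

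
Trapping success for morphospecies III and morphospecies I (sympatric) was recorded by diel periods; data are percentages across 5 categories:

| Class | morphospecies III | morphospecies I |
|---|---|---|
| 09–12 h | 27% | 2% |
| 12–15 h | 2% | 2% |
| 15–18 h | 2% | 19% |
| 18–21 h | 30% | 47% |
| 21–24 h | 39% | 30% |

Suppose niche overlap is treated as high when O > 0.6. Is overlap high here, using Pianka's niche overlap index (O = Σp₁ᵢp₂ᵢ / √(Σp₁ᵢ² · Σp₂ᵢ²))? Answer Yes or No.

Convert percentages to proportions (divide by 100).
Σ p₁ᵢp₂ᵢ = 0.0054 + 0.0004 + 0.0038 + 0.1410 + 0.1170 = 0.2676
Σp_1ᵢ² = 0.27² + 0.02² + 0.02² + 0.30² + 0.39² = 0.0729 + 0.0004 + 0.0004 + 0.0900 + 0.1521 = 0.3158
Σp_2ᵢ² = 0.02² + 0.02² + 0.19² + 0.47² + 0.30² = 0.0004 + 0.0004 + 0.0361 + 0.2209 + 0.0900 = 0.3478
O = 0.2676 / √(0.3158 × 0.3478) = 0.2676 / 0.33141 = 0.8075
O = 0.8075 > 0.6 → Yes.

Yes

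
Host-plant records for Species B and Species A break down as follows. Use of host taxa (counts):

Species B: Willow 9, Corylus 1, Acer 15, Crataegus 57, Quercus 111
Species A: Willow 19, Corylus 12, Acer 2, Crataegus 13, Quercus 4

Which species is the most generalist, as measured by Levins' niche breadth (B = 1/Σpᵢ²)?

Species A

Proportions for Species B (n=193): 9/193=0.0466, 1/193=0.0052, 15/193=0.0777, 57/193=0.2953, 111/193=0.5751
Proportions for Species A (n=50): 19/50=0.3800, 12/50=0.2400, 2/50=0.0400, 13/50=0.2600, 4/50=0.0800
Σp_Bᵢ² = 0.0466² + 0.0052² + 0.0777² + 0.2953² + 0.5751² = 0.002172 + 0.000027 + 0.006037 + 0.087202 + 0.330740 = 0.426178
B_B = 1 / 0.426178 = 2.3464
Σp_Aᵢ² = 0.3800² + 0.2400² + 0.0400² + 0.2600² + 0.0800² = 0.144400 + 0.057600 + 0.001600 + 0.067600 + 0.006400 = 0.277600
B_A = 1 / 0.277600 = 3.6023
Highest B → broadest niche (most generalist): Species A (B = 3.60).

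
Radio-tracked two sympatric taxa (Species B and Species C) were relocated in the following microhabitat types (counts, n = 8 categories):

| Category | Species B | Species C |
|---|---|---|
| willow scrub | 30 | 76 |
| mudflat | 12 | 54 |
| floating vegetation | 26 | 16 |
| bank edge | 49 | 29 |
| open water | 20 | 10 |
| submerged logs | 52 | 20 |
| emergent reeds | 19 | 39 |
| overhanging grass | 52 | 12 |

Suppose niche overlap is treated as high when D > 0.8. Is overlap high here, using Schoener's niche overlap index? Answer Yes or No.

No

Proportions for Species B (n=260): 30/260=0.1154, 12/260=0.0462, 26/260=0.1000, 49/260=0.1885, 20/260=0.0769, 52/260=0.2000, 19/260=0.0731, 52/260=0.2000
Proportions for Species C (n=256): 76/256=0.2969, 54/256=0.2109, 16/256=0.0625, 29/256=0.1133, 10/256=0.0391, 20/256=0.0781, 39/256=0.1523, 12/256=0.0469
Σ|p₁ᵢ − p₂ᵢ| = 0.1815 + 0.1647 + 0.0375 + 0.0752 + 0.0378 + 0.1219 + 0.0792 + 0.1531 = 0.8509
D = 1 − ½ × 0.8509 = 1 − 0.42545 = 0.57455
D = 0.57455 < 0.8 → No.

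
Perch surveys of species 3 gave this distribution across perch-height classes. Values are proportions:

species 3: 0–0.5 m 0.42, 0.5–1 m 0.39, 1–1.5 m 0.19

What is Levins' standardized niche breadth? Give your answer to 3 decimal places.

0.871

Σpᵢ² = 0.42² + 0.39² + 0.19² = 0.1764 + 0.1521 + 0.0361 = 0.3646
B = 1 / 0.3646 = 2.74273
Bₛ = (B − 1)/(n − 1) = (2.74273 − 1)/(3 − 1) = 1.74273/2 = 0.87137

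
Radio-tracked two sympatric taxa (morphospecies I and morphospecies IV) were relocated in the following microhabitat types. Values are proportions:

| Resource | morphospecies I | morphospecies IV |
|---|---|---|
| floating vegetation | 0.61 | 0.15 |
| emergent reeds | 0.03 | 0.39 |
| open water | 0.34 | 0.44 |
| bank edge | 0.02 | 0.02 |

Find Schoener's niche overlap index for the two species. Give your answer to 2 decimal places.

Σ|p₁ᵢ − p₂ᵢ| = 0.46 + 0.36 + 0.10 + 0.00 = 0.92
D = 1 − ½ × 0.92 = 1 − 0.460 = 0.5400

0.54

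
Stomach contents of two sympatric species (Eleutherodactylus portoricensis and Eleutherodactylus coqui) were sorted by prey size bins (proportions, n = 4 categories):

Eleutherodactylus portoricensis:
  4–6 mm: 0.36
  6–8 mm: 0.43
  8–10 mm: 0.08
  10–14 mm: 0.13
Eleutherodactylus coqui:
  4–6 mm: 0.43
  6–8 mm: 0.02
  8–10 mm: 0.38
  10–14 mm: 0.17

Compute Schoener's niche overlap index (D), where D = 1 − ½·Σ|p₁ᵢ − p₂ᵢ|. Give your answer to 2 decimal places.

Σ|p₁ᵢ − p₂ᵢ| = 0.07 + 0.41 + 0.30 + 0.04 = 0.82
D = 1 − ½ × 0.82 = 1 − 0.410 = 0.5900

0.59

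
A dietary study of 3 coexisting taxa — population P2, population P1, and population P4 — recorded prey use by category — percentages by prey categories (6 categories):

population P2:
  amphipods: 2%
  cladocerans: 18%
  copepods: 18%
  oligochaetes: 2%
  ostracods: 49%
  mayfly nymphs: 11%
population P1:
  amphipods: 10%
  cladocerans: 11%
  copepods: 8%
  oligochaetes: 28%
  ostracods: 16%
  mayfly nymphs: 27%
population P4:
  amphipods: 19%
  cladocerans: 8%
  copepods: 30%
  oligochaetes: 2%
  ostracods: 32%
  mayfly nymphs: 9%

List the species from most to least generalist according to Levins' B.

population P1 > population P4 > population P2

Convert percentages to proportions (divide by 100).
Σp_P2ᵢ² = 0.02² + 0.18² + 0.18² + 0.02² + 0.49² + 0.11² = 0.0004 + 0.0324 + 0.0324 + 0.0004 + 0.2401 + 0.0121 = 0.3178
B_P2 = 1 / 0.3178 = 3.1466
Σp_P1ᵢ² = 0.10² + 0.11² + 0.08² + 0.28² + 0.16² + 0.27² = 0.0100 + 0.0121 + 0.0064 + 0.0784 + 0.0256 + 0.0729 = 0.2054
B_P1 = 1 / 0.2054 = 4.8685
Σp_P4ᵢ² = 0.19² + 0.08² + 0.30² + 0.02² + 0.32² + 0.09² = 0.0361 + 0.0064 + 0.0900 + 0.0004 + 0.1024 + 0.0081 = 0.2434
B_P4 = 1 / 0.2434 = 4.1085
Ranking by B (broadest → narrowest): population P1 (4.87) > population P4 (4.11) > population P2 (3.15)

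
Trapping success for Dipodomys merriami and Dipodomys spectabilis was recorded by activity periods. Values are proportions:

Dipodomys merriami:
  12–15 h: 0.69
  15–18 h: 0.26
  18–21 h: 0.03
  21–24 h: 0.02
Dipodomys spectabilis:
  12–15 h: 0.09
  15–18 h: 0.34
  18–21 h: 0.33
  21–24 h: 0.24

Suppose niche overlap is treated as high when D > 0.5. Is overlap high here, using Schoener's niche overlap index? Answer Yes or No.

No

Σ|p₁ᵢ − p₂ᵢ| = 0.60 + 0.08 + 0.30 + 0.22 = 1.20
D = 1 − ½ × 1.20 = 1 − 0.600 = 0.4000
D = 0.4000 < 0.5 → No.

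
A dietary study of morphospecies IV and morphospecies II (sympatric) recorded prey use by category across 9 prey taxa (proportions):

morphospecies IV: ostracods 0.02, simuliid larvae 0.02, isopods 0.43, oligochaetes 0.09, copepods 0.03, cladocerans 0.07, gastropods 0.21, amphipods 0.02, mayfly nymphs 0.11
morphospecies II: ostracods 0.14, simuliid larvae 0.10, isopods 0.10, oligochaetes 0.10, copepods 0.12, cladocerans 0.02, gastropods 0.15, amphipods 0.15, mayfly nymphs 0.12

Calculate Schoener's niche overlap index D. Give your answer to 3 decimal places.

0.560

Σ|p₁ᵢ − p₂ᵢ| = 0.12 + 0.08 + 0.33 + 0.01 + 0.09 + 0.05 + 0.06 + 0.13 + 0.01 = 0.88
D = 1 − ½ × 0.88 = 1 − 0.440 = 0.56000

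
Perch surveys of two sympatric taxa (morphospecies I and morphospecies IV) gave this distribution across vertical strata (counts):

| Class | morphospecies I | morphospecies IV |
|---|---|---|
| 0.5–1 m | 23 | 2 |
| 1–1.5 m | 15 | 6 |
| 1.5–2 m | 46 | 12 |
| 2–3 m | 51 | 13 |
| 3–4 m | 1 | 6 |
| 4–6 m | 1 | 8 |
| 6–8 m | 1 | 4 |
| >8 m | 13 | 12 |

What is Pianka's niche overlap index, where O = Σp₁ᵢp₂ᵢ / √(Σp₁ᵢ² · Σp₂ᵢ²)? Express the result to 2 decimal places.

0.82

Proportions for morphospecies I (n=151): 23/151=0.1523, 15/151=0.0993, 46/151=0.3046, 51/151=0.3377, 1/151=0.0066, 1/151=0.0066, 1/151=0.0066, 13/151=0.0861
Proportions for morphospecies IV (n=63): 2/63=0.0317, 6/63=0.0952, 12/63=0.1905, 13/63=0.2063, 6/63=0.0952, 8/63=0.1270, 4/63=0.0635, 12/63=0.1905
Σ p₁ᵢp₂ᵢ = 0.004828 + 0.009453 + 0.058026 + 0.069668 + 0.000628 + 0.000838 + 0.000419 + 0.016402 = 0.160262
Σp_1ᵢ² = 0.1523² + 0.0993² + 0.3046² + 0.3377² + 0.0066² + 0.0066² + 0.0066² + 0.0861² = 0.023195 + 0.009860 + 0.092781 + 0.114041 + 0.000044 + 0.000044 + 0.000044 + 0.007413 = 0.247422
Σp_2ᵢ² = 0.0317² + 0.0952² + 0.1905² + 0.2063² + 0.0952² + 0.1270² + 0.0635² + 0.1905² = 0.001005 + 0.009063 + 0.036290 + 0.042560 + 0.009063 + 0.016129 + 0.004032 + 0.036290 = 0.154432
O = 0.160262 / √(0.247422 × 0.154432) = 0.160262 / 0.1954735 = 0.8199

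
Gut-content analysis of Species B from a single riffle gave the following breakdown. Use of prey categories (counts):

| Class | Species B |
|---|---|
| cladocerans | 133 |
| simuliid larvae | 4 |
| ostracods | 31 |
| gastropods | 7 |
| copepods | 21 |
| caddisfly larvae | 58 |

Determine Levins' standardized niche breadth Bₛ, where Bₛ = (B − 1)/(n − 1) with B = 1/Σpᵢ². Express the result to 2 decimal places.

Proportions for Species B (n=254): 133/254=0.5236, 4/254=0.0157, 31/254=0.1220, 7/254=0.0276, 21/254=0.0827, 58/254=0.2283
Σpᵢ² = 0.5236² + 0.0157² + 0.1220² + 0.0276² + 0.0827² + 0.2283² = 0.274157 + 0.000246 + 0.014884 + 0.000762 + 0.006839 + 0.052121 = 0.349009
B = 1 / 0.349009 = 2.8653
Bₛ = (B − 1)/(n − 1) = (2.8653 − 1)/(6 − 1) = 1.8653/5 = 0.3731

0.37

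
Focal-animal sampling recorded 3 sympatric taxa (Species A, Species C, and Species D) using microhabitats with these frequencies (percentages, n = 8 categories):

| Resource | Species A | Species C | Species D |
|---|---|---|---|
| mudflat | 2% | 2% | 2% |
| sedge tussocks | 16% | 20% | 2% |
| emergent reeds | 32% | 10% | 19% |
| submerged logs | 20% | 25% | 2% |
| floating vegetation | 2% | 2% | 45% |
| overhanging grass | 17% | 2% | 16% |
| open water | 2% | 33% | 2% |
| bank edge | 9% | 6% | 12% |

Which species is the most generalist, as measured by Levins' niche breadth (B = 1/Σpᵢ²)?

Species A

Convert percentages to proportions (divide by 100).
Σp_Aᵢ² = 0.02² + 0.16² + 0.32² + 0.20² + 0.02² + 0.17² + 0.02² + 0.09² = 0.0004 + 0.0256 + 0.1024 + 0.0400 + 0.0004 + 0.0289 + 0.0004 + 0.0081 = 0.2062
B_A = 1 / 0.2062 = 4.8497
Σp_Cᵢ² = 0.02² + 0.20² + 0.10² + 0.25² + 0.02² + 0.02² + 0.33² + 0.06² = 0.0004 + 0.0400 + 0.0100 + 0.0625 + 0.0004 + 0.0004 + 0.1089 + 0.0036 = 0.2262
B_C = 1 / 0.2262 = 4.4209
Σp_Dᵢ² = 0.02² + 0.02² + 0.19² + 0.02² + 0.45² + 0.16² + 0.02² + 0.12² = 0.0004 + 0.0004 + 0.0361 + 0.0004 + 0.2025 + 0.0256 + 0.0004 + 0.0144 = 0.2802
B_D = 1 / 0.2802 = 3.5689
Highest B → broadest niche (most generalist): Species A (B = 4.85).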